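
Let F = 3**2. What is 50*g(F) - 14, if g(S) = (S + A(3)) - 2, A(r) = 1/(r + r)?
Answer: 1033/3 ≈ 344.33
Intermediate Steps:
F = 9
A(r) = 1/(2*r)
g(S) = -11/6 + S (g(S) = (S + (1/2)/3) - 2 = (S + (1/2)*(1/3)) - 2 = (S + 1/6) - 2 = (1/6 + S) - 2 = -11/6 + S)
50*g(F) - 14 = 50*(-11/6 + 9) - 14 = 50*(43/6) - 14 = 1075/3 - 14 = 1033/3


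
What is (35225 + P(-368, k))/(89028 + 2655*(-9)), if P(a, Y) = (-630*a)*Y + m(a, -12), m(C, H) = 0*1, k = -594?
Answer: -137677735/65133 ≈ -2113.8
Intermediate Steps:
m(C, H) = 0
P(a, Y) = -630*Y*a (P(a, Y) = (-630*a)*Y + 0 = -630*Y*a + 0 = -630*Y*a)
(35225 + P(-368, k))/(89028 + 2655*(-9)) = (35225 - 630*(-594)*(-368))/(89028 + 2655*(-9)) = (35225 - 137712960)/(89028 - 23895) = -137677735/65133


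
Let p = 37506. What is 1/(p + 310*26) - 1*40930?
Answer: -1865016379/45566 ≈ -40930.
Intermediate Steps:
1/(p + 310*26) - 1*40930 = 1/(37506 + 310*26) - 1*40930 = 1/(37506 + 8060) - 40930 = 1/45566 - 40930 = -1865016379/45566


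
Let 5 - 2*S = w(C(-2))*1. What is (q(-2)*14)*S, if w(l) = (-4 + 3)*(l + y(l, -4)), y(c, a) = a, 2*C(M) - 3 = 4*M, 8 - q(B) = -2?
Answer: -105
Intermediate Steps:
q(B) = 10 (q(B) = 8 - 1*(-2) = 8 + 2 = 10)
C(M) = 3/2 + 2*M (C(M) = 3/2 + (4*M)/2 = 3/2 + 2*M)
w(l) = 4 - l (w(l) = (-4 + 3)*(l - 4) = -(-4 + l) = 4 - l)
S = -¾ (S = 5/2 - (4 - (3/2 + 2*(-2)))/2 = 5/2 - (4 - (3/2 - 4))/2 = 5/2 - (4 - 1*(-5/2))/2 = 5/2 - (4 + 5/2)/2 = 5/2 - 13/4 = -¾ ≈ -0.75000)
(q(-2)*14)*S = (10*14)*(-¾) = 140*(-¾) = -105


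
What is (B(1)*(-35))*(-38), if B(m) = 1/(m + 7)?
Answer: 665/4 ≈ 166.25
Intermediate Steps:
B(m) = 1/(7 + m)
(B(1)*(-35))*(-38) = (-35/(7 + 1))*(-38) = (-35/8)*(-38) = ((⅛)*(-35))*(-38) = -35/8*(-38) = 665/4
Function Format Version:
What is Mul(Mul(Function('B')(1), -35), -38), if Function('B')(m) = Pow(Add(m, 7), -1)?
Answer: Rational(665, 4) ≈ 166.25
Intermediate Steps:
Function('B')(m) = Pow(Add(7, m), -1)
Mul(Mul(Function('B')(1), -35), -38) = Mul(Mul(Pow(Add(7, 1), -1), -35), -38) = Mul(Mul(Pow(8, -1), -35), -38) = Mul(Mul(Rational(1, 8), -35), -38) = Mul(Rational(-35, 8), -38) = Rational(665, 4)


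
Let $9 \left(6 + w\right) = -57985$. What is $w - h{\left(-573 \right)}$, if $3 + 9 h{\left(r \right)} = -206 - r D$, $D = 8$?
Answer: $- \frac{62414}{9} \approx -6934.9$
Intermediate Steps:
$w = - \frac{58039}{9}$ ($w = -6 + \frac{1}{9} \left(-57985\right) = -6 - \frac{57985}{9} = - \frac{58039}{9} \approx -6448.8$)
$h{\left(r \right)} = - \frac{209}{9} - \frac{8 r}{9}$ ($h{\left(r \right)} = - \frac{1}{3} + \frac{-206 - r 8}{9} = - \frac{1}{3} + \frac{-206 - 8 r}{9} = - \frac{1}{3} - \left(\frac{206}{9} + \frac{8 r}{9}\right) = - \frac{209}{9} - \frac{8 r}{9}$)
$w - h{\left(-573 \right)} = - \frac{58039}{9} - \left(- \frac{209}{9} - - \frac{1528}{3}\right) = - \frac{58039}{9} - \left(- \frac{209}{9} + \frac{1528}{3}\right) = - \frac{58039}{9} - \frac{4375}{9} = - \frac{62414}{9}$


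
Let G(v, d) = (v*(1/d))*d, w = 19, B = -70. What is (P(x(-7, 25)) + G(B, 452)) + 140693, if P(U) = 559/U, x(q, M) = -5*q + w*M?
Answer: 71718289/510 ≈ 1.4062e+5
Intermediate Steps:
G(v, d) = v (G(v, d) = (v/d)*d = v)
x(q, M) = -5*q + 19*M
(P(x(-7, 25)) + G(B, 452)) + 140693 = (559/(-5*(-7) + 19*25) - 70) + 140693 = (559/(35 + 475) - 70) + 140693 = (559/510 - 70) + 140693 = -35141/510 + 140693 = 71718289/510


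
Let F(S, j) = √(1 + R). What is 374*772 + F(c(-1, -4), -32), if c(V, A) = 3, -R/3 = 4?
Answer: 288728 + I*√11 ≈ 2.8873e+5 + 3.3166*I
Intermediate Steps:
R = -12 (R = -3*4 = -12)
F(S, j) = I*√11 (F(S, j) = √(1 - 12) = √(-11) = I*√11)
374*772 + F(c(-1, -4), -32) = 374*772 + I*√11 = 288728 + I*√11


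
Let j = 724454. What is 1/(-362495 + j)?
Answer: 1/361959 ≈ 2.7627e-6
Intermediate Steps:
1/(-362495 + j) = 1/(-362495 + 724454) = 1/361959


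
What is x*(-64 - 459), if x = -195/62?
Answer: 101985/62 ≈ 1644.9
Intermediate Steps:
x = -195/62 (x = -195*1/62 = -195/62 ≈ -3.1452)
x*(-64 - 459) = -195*(-64 - 459)/62 = -195/62*(-523) = 101985/62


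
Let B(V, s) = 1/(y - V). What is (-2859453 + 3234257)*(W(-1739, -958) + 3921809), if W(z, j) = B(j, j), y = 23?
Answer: 1441981416502520/981 ≈ 1.4699e+12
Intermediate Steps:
B(V, s) = 1/(23 - V)
W(z, j) = -1/(-23 + j)
(-2859453 + 3234257)*(W(-1739, -958) + 3921809) = (-2859453 + 3234257)*(-1/(-23 - 958) + 3921809) = 374804*(-1/(-981) + 3921809) = 374804*(-1*(-1/981) + 3921809) = 374804*(1/981 + 3921809) = 374804*(3847294630/981) = 1441981416502520/981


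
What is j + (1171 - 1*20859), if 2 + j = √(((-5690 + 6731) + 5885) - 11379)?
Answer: -19690 + I*√4453 ≈ -19690.0 + 66.731*I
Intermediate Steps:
j = -2 + I*√4453 (j = -2 + √(((-5690 + 6731) + 5885) - 11379) = -2 + √((1041 + 5885) - 11379) = -2 + √(6926 - 11379) = -2 + √(-4453) = -2 + I*√4453 ≈ -2.0 + 66.731*I)
j + (1171 - 1*20859) = (-2 + I*√4453) + (1171 - 1*20859) = (-2 + I*√4453) + (1171 - 20859) = (-2 + I*√4453) - 19688 = -19690 + I*√4453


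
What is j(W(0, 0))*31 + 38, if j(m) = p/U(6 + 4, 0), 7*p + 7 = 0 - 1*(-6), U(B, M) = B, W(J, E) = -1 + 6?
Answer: 2629/70 ≈ 37.557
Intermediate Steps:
W(J, E) = 5
p = -1/7 (p = -1 + (0 - 1*(-6))/7 = -1 + (0 + 6)/7 = -1 + (1/7)*6 = -1 + 6/7 = -1/7 ≈ -0.14286)
j(m) = -1/70 (j(m) = -1/(7*(6 + 4)) = -1/7/10 = -1/7*1/10 = -1/70)
j(W(0, 0))*31 + 38 = -1/70*31 + 38 = -31/70 + 38 = 2629/70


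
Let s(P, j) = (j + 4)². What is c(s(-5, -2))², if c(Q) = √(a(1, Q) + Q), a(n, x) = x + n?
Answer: 9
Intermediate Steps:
s(P, j) = (4 + j)²
a(n, x) = n + x
c(Q) = √(1 + 2*Q) (c(Q) = √((1 + Q) + Q) = √(1 + 2*Q))
c(s(-5, -2))² = (√(1 + 2*(4 - 2)²))² = (√(1 + 2*2²))² = (√(1 + 2*4))² = (√(1 + 8))² = (√9)² = 3² = 9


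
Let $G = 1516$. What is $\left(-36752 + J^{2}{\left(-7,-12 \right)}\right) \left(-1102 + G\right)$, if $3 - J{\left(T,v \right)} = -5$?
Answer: $-15188832$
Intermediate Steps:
$J{\left(T,v \right)} = 8$ ($J{\left(T,v \right)} = 3 - -5 = 3 + 5 = 8$)
$\left(-36752 + J^{2}{\left(-7,-12 \right)}\right) \left(-1102 + G\right) = \left(-36752 + 8^{2}\right) \left(-1102 + 1516\right) = \left(-36752 + 64\right) 414 = \left(-36688\right) 414 = -15188832$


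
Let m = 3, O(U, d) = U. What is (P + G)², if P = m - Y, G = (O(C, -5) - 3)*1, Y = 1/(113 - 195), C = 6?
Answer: 243049/6724 ≈ 36.146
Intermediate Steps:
Y = -1/82 (Y = 1/(-82) = -1/82 ≈ -0.012195)
G = 3 (G = (6 - 3)*1 = 3*1 = 3)
P = 247/82 (P = 3 - 1*(-1/82) = 3 + 1/82 = 247/82 ≈ 3.0122)
(P + G)² = (247/82 + 3)² = (493/82)² = 243049/6724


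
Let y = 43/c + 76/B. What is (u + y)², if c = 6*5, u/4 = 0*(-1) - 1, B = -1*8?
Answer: 32761/225 ≈ 145.60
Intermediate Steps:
B = -8
u = -4 (u = 4*(0*(-1) - 1) = 4*(0 - 1) = 4*(-1) = -4)
c = 30
y = -121/15 (y = 43/30 + 76/(-8) = 43*(1/30) + 76*(-⅛) = 43/30 - 19/2 = -121/15 ≈ -8.0667)
(u + y)² = (-4 - 121/15)² = (-181/15)² = 32761/225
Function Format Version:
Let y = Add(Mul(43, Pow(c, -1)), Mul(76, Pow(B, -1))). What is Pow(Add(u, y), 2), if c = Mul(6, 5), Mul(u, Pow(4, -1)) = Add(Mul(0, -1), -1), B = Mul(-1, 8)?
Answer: Rational(32761, 225) ≈ 145.60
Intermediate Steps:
B = -8
u = -4 (u = Mul(4, Add(Mul(0, -1), -1)) = Mul(4, Add(0, -1)) = Mul(4, -1) = -4)
c = 30
y = Rational(-121, 15) (y = Add(Mul(43, Pow(30, -1)), Mul(76, Pow(-8, -1))) = Add(Mul(43, Rational(1, 30)), Mul(76, Rational(-1, 8))) = Add(Rational(43, 30), Rational(-19, 2)) = Rational(-121, 15) ≈ -8.0667)
Pow(Add(u, y), 2) = Pow(Add(-4, Rational(-121, 15)), 2) = Pow(Rational(-181, 15), 2) = Rational(32761, 225)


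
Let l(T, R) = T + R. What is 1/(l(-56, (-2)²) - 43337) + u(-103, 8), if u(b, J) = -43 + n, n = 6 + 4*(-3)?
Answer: -2126062/43389 ≈ -49.000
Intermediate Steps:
n = -6 (n = 6 - 12 = -6)
l(T, R) = R + T
u(b, J) = -49 (u(b, J) = -43 - 6 = -49)
1/(l(-56, (-2)²) - 43337) + u(-103, 8) = 1/(((-2)² - 56) - 43337) - 49 = 1/((4 - 56) - 43337) - 49 = 1/(-52 - 43337) - 49 = 1/(-43389) - 49 = -1/43389 - 49 = -2126062/43389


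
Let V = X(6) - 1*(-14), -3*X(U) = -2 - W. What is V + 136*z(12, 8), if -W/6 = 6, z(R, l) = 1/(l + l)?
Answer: 67/6 ≈ 11.167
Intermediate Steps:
z(R, l) = 1/(2*l)
W = -36 (W = -6*6 = -36)
X(U) = -34/3 (X(U) = -(-2 - 1*(-36))/3 = -(-2 + 36)/3 = -⅓*34 = -34/3)
V = 8/3 (V = -34/3 - 1*(-14) = -34/3 + 14 = 8/3 ≈ 2.6667)
V + 136*z(12, 8) = 8/3 + 136*((½)/8) = 8/3 + 136*((½)*(⅛)) = 8/3 + 136*(1/16) = 8/3 + 17/2 = 67/6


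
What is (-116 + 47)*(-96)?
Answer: 6624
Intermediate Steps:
(-116 + 47)*(-96) = -69*(-96) = 6624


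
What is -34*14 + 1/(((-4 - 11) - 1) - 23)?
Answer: -18565/39 ≈ -476.03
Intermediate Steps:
-34*14 + 1/(((-4 - 11) - 1) - 23) = -476 + 1/((-15 - 1) - 23) = -476 + 1/(-16 - 23) = -476 + 1/(-39) = -476 - 1/39 = -18565/39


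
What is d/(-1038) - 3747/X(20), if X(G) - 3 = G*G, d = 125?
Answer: -3939761/418314 ≈ -9.4182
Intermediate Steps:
X(G) = 3 + G² (X(G) = 3 + G*G = 3 + G²)
d/(-1038) - 3747/X(20) = 125/(-1038) - 3747/(3 + 20²) = 125*(-1/1038) - 3747/(3 + 400) = -125/1038 - 3747/403 = -3939761/418314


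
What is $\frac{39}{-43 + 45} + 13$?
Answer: $\frac{65}{2} \approx 32.5$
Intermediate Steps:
$\frac{39}{-43 + 45} + 13 = \frac{39}{2} + 13 = \frac{65}{2}$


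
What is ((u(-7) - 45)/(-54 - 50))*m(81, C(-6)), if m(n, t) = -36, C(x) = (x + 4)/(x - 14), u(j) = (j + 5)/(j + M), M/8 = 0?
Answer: -2817/182 ≈ -15.478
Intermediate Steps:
M = 0 (M = 8*0 = 0)
u(j) = (5 + j)/j (u(j) = (j + 5)/(j + 0) = (5 + j)/j)
C(x) = (4 + x)/(-14 + x)
((u(-7) - 45)/(-54 - 50))*m(81, C(-6)) = (((5 - 7)/(-7) - 45)/(-54 - 50))*(-36) = ((-1/7*(-2) - 45)/(-104))*(-36) = ((2/7 - 45)*(-1/104))*(-36) = -313/7*(-1/104)*(-36) = (313/728)*(-36) = -2817/182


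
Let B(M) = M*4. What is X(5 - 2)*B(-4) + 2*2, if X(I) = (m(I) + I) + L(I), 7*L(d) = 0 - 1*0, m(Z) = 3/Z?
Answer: -60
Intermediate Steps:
L(d) = 0 (L(d) = (0 - 1*0)/7 = (0 + 0)/7 = (1/7)*0 = 0)
B(M) = 4*M
X(I) = I + 3/I (X(I) = (3/I + I) + 0 = (I + 3/I) + 0 = I + 3/I)
X(5 - 2)*B(-4) + 2*2 = ((5 - 2) + 3/(5 - 2))*(4*(-4)) + 2*2 = (3 + 3/3)*(-16) + 4 = (3 + 3*(1/3))*(-16) + 4 = (3 + 1)*(-16) + 4 = 4*(-16) + 4 = -64 + 4 = -60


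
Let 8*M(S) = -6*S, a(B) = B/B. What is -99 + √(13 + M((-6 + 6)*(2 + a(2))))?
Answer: -99 + √13 ≈ -95.394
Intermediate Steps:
a(B) = 1
M(S) = -3*S/4 (M(S) = (-6*S)/8 = -3*S/4)
-99 + √(13 + M((-6 + 6)*(2 + a(2)))) = -99 + √(13 - 3*(-6 + 6)*(2 + 1)/4) = -99 + √(13 - 0*3) = -99 + √(13 - ¾*0) = -99 + √(13 + 0) = -99 + √13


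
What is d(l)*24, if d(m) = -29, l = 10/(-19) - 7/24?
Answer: -696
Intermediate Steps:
l = -373/456 (l = 10*(-1/19) - 7*1/24 = -10/19 - 7/24 = -373/456 ≈ -0.81798)
d(l)*24 = -29*24 = -696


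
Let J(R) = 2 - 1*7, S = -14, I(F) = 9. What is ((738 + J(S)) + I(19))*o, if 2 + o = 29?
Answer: 20034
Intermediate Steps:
o = 27 (o = -2 + 29 = 27)
J(R) = -5 (J(R) = 2 - 7 = -5)
((738 + J(S)) + I(19))*o = ((738 - 5) + 9)*27 = (733 + 9)*27 = 742*27 = 20034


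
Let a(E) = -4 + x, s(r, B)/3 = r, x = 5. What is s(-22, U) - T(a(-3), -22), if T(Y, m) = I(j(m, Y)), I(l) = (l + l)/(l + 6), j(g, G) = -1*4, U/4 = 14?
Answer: -62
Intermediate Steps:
U = 56 (U = 4*14 = 56)
j(g, G) = -4
I(l) = 2*l/(6 + l) (I(l) = (2*l)/(6 + l) = 2*l/(6 + l))
s(r, B) = 3*r
a(E) = 1 (a(E) = -4 + 5 = 1)
T(Y, m) = -4 (T(Y, m) = 2*(-4)/(6 - 4) = 2*(-4)/2 = 2*(-4)*(½) = -4)
s(-22, U) - T(a(-3), -22) = 3*(-22) - 1*(-4) = -66 + 4 = -62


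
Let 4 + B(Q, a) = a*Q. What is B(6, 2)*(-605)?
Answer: -4840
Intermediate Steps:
B(Q, a) = -4 + Q*a (B(Q, a) = -4 + a*Q = -4 + Q*a)
B(6, 2)*(-605) = (-4 + 6*2)*(-605) = (-4 + 12)*(-605) = 8*(-605) = -4840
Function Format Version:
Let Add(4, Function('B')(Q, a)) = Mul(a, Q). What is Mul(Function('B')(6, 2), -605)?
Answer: -4840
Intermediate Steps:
Function('B')(Q, a) = Add(-4, Mul(Q, a)) (Function('B')(Q, a) = Add(-4, Mul(a, Q)) = Add(-4, Mul(Q, a)))
Mul(Function('B')(6, 2), -605) = Mul(Add(-4, Mul(6, 2)), -605) = Mul(Add(-4, 12), -605) = Mul(8, -605) = -4840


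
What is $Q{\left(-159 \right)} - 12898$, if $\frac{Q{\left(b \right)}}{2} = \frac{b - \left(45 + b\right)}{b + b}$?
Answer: $- \frac{683579}{53} \approx -12898.0$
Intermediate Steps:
$Q{\left(b \right)} = - \frac{45}{b}$ ($Q{\left(b \right)} = 2 \frac{b - \left(45 + b\right)}{b + b} = 2 \left(- \frac{45}{2 b}\right) = - \frac{45}{b}$)
$Q{\left(-159 \right)} - 12898 = - \frac{45}{-159} - 12898 = \left(-45\right) \left(- \frac{1}{159}\right) - 12898 = \frac{15}{53} - 12898 = - \frac{683579}{53}$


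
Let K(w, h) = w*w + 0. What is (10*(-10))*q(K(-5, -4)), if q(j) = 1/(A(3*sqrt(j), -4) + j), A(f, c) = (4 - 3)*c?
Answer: -100/21 ≈ -4.7619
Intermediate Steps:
K(w, h) = w**2 (K(w, h) = w**2 + 0 = w**2)
A(f, c) = c (A(f, c) = 1*c = c)
q(j) = 1/(-4 + j)
(10*(-10))*q(K(-5, -4)) = (10*(-10))/(-4 + (-5)**2) = -100/(-4 + 25) = -100/21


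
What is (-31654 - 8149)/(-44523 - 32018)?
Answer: 39803/76541 ≈ 0.52002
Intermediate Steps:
(-31654 - 8149)/(-44523 - 32018) = -39803/(-76541) = -39803*(-1/76541) = 39803/76541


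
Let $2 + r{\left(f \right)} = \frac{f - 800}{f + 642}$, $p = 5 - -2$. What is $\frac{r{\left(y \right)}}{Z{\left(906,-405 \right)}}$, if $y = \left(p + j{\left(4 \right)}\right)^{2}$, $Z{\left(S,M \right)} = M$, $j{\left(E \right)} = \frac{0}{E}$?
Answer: $\frac{79}{10365} \approx 0.0076218$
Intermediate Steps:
$j{\left(E \right)} = 0$
$p = 7$ ($p = 5 + 2 = 7$)
$y = 49$ ($y = \left(7 + 0\right)^{2} = 7^{2} = 49$)
$r{\left(f \right)} = -2 + \frac{-800 + f}{642 + f}$ ($r{\left(f \right)} = -2 + \frac{f - 800}{f + 642} = -2 + \frac{-800 + f}{642 + f}$)
$\frac{r{\left(y \right)}}{Z{\left(906,-405 \right)}} = \frac{\frac{1}{642 + 49} \left(-2084 - 49\right)}{-405} = \frac{-2084 - 49}{691} \left(- \frac{1}{405}\right) = \frac{1}{691} \left(-2133\right) \left(- \frac{1}{405}\right) = \left(- \frac{2133}{691}\right) \left(- \frac{1}{405}\right) = \frac{79}{10365}$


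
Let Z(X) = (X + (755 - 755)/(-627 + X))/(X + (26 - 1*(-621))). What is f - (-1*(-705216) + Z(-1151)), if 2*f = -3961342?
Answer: -1353688199/504 ≈ -2.6859e+6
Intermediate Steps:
f = -1980671 (f = (½)*(-3961342) = -1980671)
Z(X) = X/(647 + X) (Z(X) = (X + 0/(-627 + X))/(X + (26 + 621)) = (X + 0)/(X + 647) = X/(647 + X))
f - (-1*(-705216) + Z(-1151)) = -1980671 - (-1*(-705216) - 1151/(647 - 1151)) = -1980671 - (705216 - 1151/(-504)) = -1980671 - (705216 - 1151*(-1/504)) = -1980671 - (705216 + 1151/504) = -1980671 - 1*355430015/504 = -1980671 - 355430015/504 = -1353688199/504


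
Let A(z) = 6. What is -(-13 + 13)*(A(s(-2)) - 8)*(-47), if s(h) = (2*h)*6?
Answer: 0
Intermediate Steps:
s(h) = 12*h
-(-13 + 13)*(A(s(-2)) - 8)*(-47) = -(-13 + 13)*(6 - 8)*(-47) = -0*(-2)*(-47) = -0*(-47) = -1*0 = 0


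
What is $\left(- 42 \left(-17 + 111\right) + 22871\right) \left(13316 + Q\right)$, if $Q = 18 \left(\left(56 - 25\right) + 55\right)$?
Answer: $281271472$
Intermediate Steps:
$Q = 1548$ ($Q = 18 \left(\left(56 - 25\right) + 55\right) = 18 \left(31 + 55\right) = 18 \cdot 86 = 1548$)
$\left(- 42 \left(-17 + 111\right) + 22871\right) \left(13316 + Q\right) = \left(- 42 \left(-17 + 111\right) + 22871\right) \left(13316 + 1548\right) = \left(\left(-42\right) 94 + 22871\right) 14864 = \left(-3948 + 22871\right) 14864 = 18923 \cdot 14864 = 281271472$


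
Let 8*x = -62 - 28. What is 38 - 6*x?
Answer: 211/2 ≈ 105.50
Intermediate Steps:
x = -45/4 (x = (-62 - 28)/8 = (1/8)*(-90) = -45/4 ≈ -11.250)
38 - 6*x = 38 - 6*(-45/4) = 38 + 135/2 = 211/2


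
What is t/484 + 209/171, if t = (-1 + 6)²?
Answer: 5549/4356 ≈ 1.2739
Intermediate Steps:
t = 25 (t = 5² = 25)
t/484 + 209/171 = 25/484 + 209/171 = 25*(1/484) + 209*(1/171) = 25/484 + 11/9 = 5549/4356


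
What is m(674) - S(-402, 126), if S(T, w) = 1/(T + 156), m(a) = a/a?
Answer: 247/246 ≈ 1.0041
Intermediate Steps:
m(a) = 1
S(T, w) = 1/(156 + T)
m(674) - S(-402, 126) = 1 - 1/(156 - 402) = 1 - 1/(-246) = 1 - 1*(-1/246) = 1 + 1/246 = 247/246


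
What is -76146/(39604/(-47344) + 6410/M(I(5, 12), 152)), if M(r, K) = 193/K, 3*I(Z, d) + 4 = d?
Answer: -57981320936/3843380209 ≈ -15.086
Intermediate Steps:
I(Z, d) = -4/3 + d/3
-76146/(39604/(-47344) + 6410/M(I(5, 12), 152)) = -76146/(39604/(-47344) + 6410/((193/152))) = -76146/(39604*(-1/47344) + 6410/((193*(1/152)))) = -76146/(-9901/11836 + 6410/(193/152)) = -76146/(-9901/11836 + 6410*(152/193)) = -76146/(-9901/11836 + 974320/193) = -76146/11530140627/2284348 = -76146*2284348/11530140627 = -57981320936/3843380209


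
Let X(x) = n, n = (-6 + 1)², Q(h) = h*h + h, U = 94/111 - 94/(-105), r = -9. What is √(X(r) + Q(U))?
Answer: √49936681/1295 ≈ 5.4568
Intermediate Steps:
U = 2256/1295 (U = 94*(1/111) - 94*(-1/105) = 94/111 + 94/105 = 2256/1295 ≈ 1.7421)
Q(h) = h + h² (Q(h) = h² + h = h + h²)
n = 25 (n = (-5)² = 25)
X(x) = 25
√(X(r) + Q(U)) = √(25 + 2256*(1 + 2256/1295)/1295) = √(25 + (2256/1295)*(3551/1295)) = √(25 + 8011056/1677025) = √(49936681/1677025) = √49936681/1295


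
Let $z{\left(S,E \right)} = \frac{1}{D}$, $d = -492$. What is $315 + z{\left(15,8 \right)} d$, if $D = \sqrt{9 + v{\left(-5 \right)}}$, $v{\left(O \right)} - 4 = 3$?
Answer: $192$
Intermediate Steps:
$v{\left(O \right)} = 7$ ($v{\left(O \right)} = 4 + 3 = 7$)
$D = 4$ ($D = \sqrt{9 + 7} = \sqrt{16} = 4$)
$z{\left(S,E \right)} = \frac{1}{4}$
$315 + z{\left(15,8 \right)} d = 315 + \frac{1}{4} \left(-492\right) = 315 - 123 = 192$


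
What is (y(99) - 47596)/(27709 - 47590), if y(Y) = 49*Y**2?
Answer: -432653/19881 ≈ -21.762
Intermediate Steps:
(y(99) - 47596)/(27709 - 47590) = (49*99**2 - 47596)/(27709 - 47590) = (49*9801 - 47596)/(-19881) = (480249 - 47596)*(-1/19881) = 432653*(-1/19881) = -432653/19881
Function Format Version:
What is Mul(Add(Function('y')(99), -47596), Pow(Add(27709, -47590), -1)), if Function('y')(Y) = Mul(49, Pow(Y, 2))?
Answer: Rational(-432653, 19881) ≈ -21.762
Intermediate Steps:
Mul(Add(Function('y')(99), -47596), Pow(Add(27709, -47590), -1)) = Mul(Add(Mul(49, Pow(99, 2)), -47596), Pow(Add(27709, -47590), -1)) = Mul(Add(Mul(49, 9801), -47596), Pow(-19881, -1)) = Mul(Add(480249, -47596), Rational(-1, 19881)) = Mul(432653, Rational(-1, 19881)) = Rational(-432653, 19881)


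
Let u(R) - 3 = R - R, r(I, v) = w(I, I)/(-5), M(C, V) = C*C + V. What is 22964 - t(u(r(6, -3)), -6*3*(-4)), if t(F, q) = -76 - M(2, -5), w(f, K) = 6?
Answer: 23039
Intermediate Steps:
M(C, V) = V + C² (M(C, V) = C² + V = V + C²)
r(I, v) = -6/5 (r(I, v) = 6/(-5) = 6*(-⅕) = -6/5)
u(R) = 3 (u(R) = 3 + (R - R) = 3 + 0 = 3)
t(F, q) = -75 (t(F, q) = -76 - (-5 + 2²) = -76 - (-5 + 4) = -76 - 1*(-1) = -76 + 1 = -75)
22964 - t(u(r(6, -3)), -6*3*(-4)) = 22964 - 1*(-75) = 22964 + 75 = 23039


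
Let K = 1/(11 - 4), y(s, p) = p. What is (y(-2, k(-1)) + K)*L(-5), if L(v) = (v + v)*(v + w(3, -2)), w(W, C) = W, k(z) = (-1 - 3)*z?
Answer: 580/7 ≈ 82.857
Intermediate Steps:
k(z) = -4*z
K = ⅐ (K = 1/7 = ⅐ ≈ 0.14286)
L(v) = 2*v*(3 + v) (L(v) = (v + v)*(v + 3) = (2*v)*(3 + v) = 2*v*(3 + v))
(y(-2, k(-1)) + K)*L(-5) = (-4*(-1) + ⅐)*(2*(-5)*(3 - 5)) = (4 + ⅐)*(2*(-5)*(-2)) = (29/7)*20 = 580/7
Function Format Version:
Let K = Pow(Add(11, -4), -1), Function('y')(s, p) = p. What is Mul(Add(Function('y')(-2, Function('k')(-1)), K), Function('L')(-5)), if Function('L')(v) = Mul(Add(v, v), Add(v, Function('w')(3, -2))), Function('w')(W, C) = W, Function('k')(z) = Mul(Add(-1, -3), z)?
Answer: Rational(580, 7) ≈ 82.857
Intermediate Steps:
Function('k')(z) = Mul(-4, z)
K = Rational(1, 7) (K = Pow(7, -1) = Rational(1, 7) ≈ 0.14286)
Function('L')(v) = Mul(2, v, Add(3, v)) (Function('L')(v) = Mul(Add(v, v), Add(v, 3)) = Mul(Mul(2, v), Add(3, v)) = Mul(2, v, Add(3, v)))
Mul(Add(Function('y')(-2, Function('k')(-1)), K), Function('L')(-5)) = Mul(Add(Mul(-4, -1), Rational(1, 7)), Mul(2, -5, Add(3, -5))) = Mul(Add(4, Rational(1, 7)), Mul(2, -5, -2)) = Mul(Rational(29, 7), 20) = Rational(580, 7)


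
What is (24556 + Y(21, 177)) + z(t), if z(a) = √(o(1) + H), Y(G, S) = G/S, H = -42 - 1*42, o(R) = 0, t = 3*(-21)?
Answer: 1448811/59 + 2*I*√21 ≈ 24556.0 + 9.1651*I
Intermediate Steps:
t = -63
H = -84 (H = -42 - 42 = -84)
z(a) = 2*I*√21 (z(a) = √(0 - 84) = √(-84) = 2*I*√21)
(24556 + Y(21, 177)) + z(t) = (24556 + 21/177) + 2*I*√21 = (24556 + 21*(1/177)) + 2*I*√21 = (24556 + 7/59) + 2*I*√21 = 1448811/59 + 2*I*√21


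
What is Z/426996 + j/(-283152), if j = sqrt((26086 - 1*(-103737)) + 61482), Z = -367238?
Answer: -183619/213498 - sqrt(191305)/283152 ≈ -0.86160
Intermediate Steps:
j = sqrt(191305) (j = sqrt((26086 + 103737) + 61482) = sqrt(129823 + 61482) = sqrt(191305) ≈ 437.38)
Z/426996 + j/(-283152) = -367238/426996 + sqrt(191305)/(-283152) = -367238*1/426996 + sqrt(191305)*(-1/283152) = -183619/213498 - sqrt(191305)/283152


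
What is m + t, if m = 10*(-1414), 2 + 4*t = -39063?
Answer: -95625/4 ≈ -23906.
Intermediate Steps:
t = -39065/4 (t = -½ + (¼)*(-39063) = -½ - 39063/4 = -39065/4 ≈ -9766.3)
m = -14140
m + t = -14140 - 39065/4 = -95625/4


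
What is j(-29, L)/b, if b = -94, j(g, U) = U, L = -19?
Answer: 19/94 ≈ 0.20213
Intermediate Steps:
j(-29, L)/b = -19/(-94) = -19*(-1/94) = 19/94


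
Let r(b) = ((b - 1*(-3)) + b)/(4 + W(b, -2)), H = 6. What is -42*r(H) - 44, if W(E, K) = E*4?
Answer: -133/2 ≈ -66.500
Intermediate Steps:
W(E, K) = 4*E
r(b) = (3 + 2*b)/(4 + 4*b) (r(b) = ((b - 1*(-3)) + b)/(4 + 4*b) = ((b + 3) + b)/(4 + 4*b) = ((3 + b) + b)/(4 + 4*b) = (3 + 2*b)/(4 + 4*b))
-42*r(H) - 44 = -21*(3 + 2*6)/(2*(1 + 6)) - 44 = -21*(3 + 12)/(2*7) - 44 = -21*15/(2*7) - 44 = -42*15/28 - 44 = -45/2 - 44 = -133/2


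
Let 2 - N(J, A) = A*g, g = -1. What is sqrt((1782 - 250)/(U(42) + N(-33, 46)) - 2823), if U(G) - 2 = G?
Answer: I*sqrt(1484558)/23 ≈ 52.975*I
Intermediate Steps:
U(G) = 2 + G
N(J, A) = 2 + A (N(J, A) = 2 - A*(-1) = 2 - (-1)*A = 2 + A)
sqrt((1782 - 250)/(U(42) + N(-33, 46)) - 2823) = sqrt((1782 - 250)/((2 + 42) + (2 + 46)) - 2823) = sqrt(1532/(44 + 48) - 2823) = sqrt(1532/92 - 2823) = sqrt(1532*(1/92) - 2823) = sqrt(383/23 - 2823) = sqrt(-64546/23) = I*sqrt(1484558)/23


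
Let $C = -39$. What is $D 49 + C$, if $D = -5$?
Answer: $-284$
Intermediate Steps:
$D 49 + C = \left(-5\right) 49 - 39 = -245 - 39 = -284$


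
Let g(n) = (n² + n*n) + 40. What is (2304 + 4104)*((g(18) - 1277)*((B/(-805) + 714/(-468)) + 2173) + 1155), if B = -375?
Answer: -17142044041380/2093 ≈ -8.1902e+9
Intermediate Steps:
g(n) = 40 + 2*n² (g(n) = (n² + n²) + 40 = 2*n² + 40 = 40 + 2*n²)
(2304 + 4104)*((g(18) - 1277)*((B/(-805) + 714/(-468)) + 2173) + 1155) = (2304 + 4104)*(((40 + 2*18²) - 1277)*((-375/(-805) + 714/(-468)) + 2173) + 1155) = 6408*(((40 + 2*324) - 1277)*((-375*(-1/805) + 714*(-1/468)) + 2173) + 1155) = 6408*(((40 + 648) - 1277)*((75/161 - 119/78) + 2173) + 1155) = 6408*((688 - 1277)*(-13309/12558 + 2173) + 1155) = 6408*(-589*27275225/12558 + 1155) = 6408*(-16065107525/12558 + 1155) = 6408*(-16050603035/12558) = -17142044041380/2093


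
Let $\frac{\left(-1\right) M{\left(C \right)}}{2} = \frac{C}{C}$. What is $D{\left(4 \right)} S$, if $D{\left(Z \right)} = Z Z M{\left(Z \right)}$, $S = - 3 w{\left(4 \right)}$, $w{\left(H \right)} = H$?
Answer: $384$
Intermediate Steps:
$M{\left(C \right)} = -2$ ($M{\left(C \right)} = - 2 \frac{C}{C} = \left(-2\right) 1 = -2$)
$S = -12$ ($S = \left(-3\right) 4 = -12$)
$D{\left(Z \right)} = - 2 Z^{2}$ ($D{\left(Z \right)} = Z Z \left(-2\right) = Z^{2} \left(-2\right) = - 2 Z^{2}$)
$D{\left(4 \right)} S = - 2 \cdot 4^{2} \left(-12\right) = \left(-2\right) 16 \left(-12\right) = \left(-32\right) \left(-12\right) = 384$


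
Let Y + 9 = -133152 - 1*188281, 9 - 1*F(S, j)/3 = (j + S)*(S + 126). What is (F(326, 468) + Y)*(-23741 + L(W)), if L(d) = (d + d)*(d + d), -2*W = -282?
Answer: -77989040857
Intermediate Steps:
W = 141 (W = -½*(-282) = 141)
F(S, j) = 27 - 3*(126 + S)*(S + j) (F(S, j) = 27 - 3*(j + S)*(S + 126) = 27 - 3*(S + j)*(126 + S) = 27 - 3*(126 + S)*(S + j))
L(d) = 4*d² (L(d) = (2*d)*(2*d) = 4*d²)
Y = -321442 (Y = -9 + (-133152 - 1*188281) = -9 + (-133152 - 188281) = -9 - 321433 = -321442)
(F(326, 468) + Y)*(-23741 + L(W)) = ((27 - 378*326 - 378*468 - 3*326² - 3*326*468) - 321442)*(-23741 + 4*141²) = ((27 - 123228 - 176904 - 3*106276 - 457704) - 321442)*(-23741 + 4*19881) = ((27 - 123228 - 176904 - 318828 - 457704) - 321442)*(-23741 + 79524) = (-1076637 - 321442)*55783 = -1398079*55783 = -77989040857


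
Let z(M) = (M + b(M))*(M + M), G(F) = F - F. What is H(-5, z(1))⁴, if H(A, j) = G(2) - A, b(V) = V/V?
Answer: 625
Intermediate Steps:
b(V) = 1
G(F) = 0
z(M) = 2*M*(1 + M) (z(M) = (M + 1)*(M + M) = (1 + M)*(2*M) = 2*M*(1 + M))
H(A, j) = -A (H(A, j) = 0 - A = -A)
H(-5, z(1))⁴ = (-1*(-5))⁴ = 5⁴ = 625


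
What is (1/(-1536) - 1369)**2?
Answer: 4421704756225/2359296 ≈ 1.8742e+6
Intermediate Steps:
(1/(-1536) - 1369)**2 = (-1/1536 - 1369)**2 = (-2102785/1536)**2 = 4421704756225/2359296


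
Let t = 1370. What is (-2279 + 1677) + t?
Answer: 768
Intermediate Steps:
(-2279 + 1677) + t = (-2279 + 1677) + 1370 = -602 + 1370 = 768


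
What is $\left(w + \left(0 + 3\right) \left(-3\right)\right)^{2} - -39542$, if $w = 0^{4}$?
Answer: $39623$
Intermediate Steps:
$w = 0$
$\left(w + \left(0 + 3\right) \left(-3\right)\right)^{2} - -39542 = \left(0 + \left(0 + 3\right) \left(-3\right)\right)^{2} - -39542 = \left(0 + 3 \left(-3\right)\right)^{2} + 39542 = \left(0 - 9\right)^{2} + 39542 = \left(-9\right)^{2} + 39542 = 81 + 39542 = 39623$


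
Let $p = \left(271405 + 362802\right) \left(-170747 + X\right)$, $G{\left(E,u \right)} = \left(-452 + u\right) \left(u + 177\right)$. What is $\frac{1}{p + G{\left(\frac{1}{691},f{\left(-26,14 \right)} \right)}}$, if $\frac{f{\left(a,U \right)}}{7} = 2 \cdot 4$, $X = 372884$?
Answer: $\frac{1}{128196608091} \approx 7.8005 \cdot 10^{-12}$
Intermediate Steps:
$f{\left(a,U \right)} = 56$ ($f{\left(a,U \right)} = 7 \cdot 2 \cdot 4 = 7 \cdot 8 = 56$)
$G{\left(E,u \right)} = \left(-452 + u\right) \left(177 + u\right)$
$p = 128196700359$ ($p = \left(271405 + 362802\right) \left(-170747 + 372884\right) = 634207 \cdot 202137 = 128196700359$)
$\frac{1}{p + G{\left(\frac{1}{691},f{\left(-26,14 \right)} \right)}} = \frac{1}{128196700359 - \left(95404 - 3136\right)} = \frac{1}{128196700359 - 92268} = \frac{1}{128196608091}$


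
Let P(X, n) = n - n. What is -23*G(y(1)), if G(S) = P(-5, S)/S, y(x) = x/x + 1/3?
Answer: 0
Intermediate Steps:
y(x) = 4/3 (y(x) = 1 + 1*(⅓) = 1 + ⅓ = 4/3)
P(X, n) = 0
G(S) = 0 (G(S) = 0/S = 0)
-23*G(y(1)) = -23*0 = 0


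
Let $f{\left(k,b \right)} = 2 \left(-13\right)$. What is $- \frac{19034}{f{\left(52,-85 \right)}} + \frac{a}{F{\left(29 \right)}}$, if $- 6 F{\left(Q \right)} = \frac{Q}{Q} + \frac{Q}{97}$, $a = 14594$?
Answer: $- \frac{18203177}{273} \approx -66678.0$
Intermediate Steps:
$f{\left(k,b \right)} = -26$
$F{\left(Q \right)} = - \frac{1}{6} - \frac{Q}{582}$ ($F{\left(Q \right)} = - \frac{\frac{Q}{Q} + \frac{Q}{97}}{6} = - \frac{1 + Q \frac{1}{97}}{6} = - \frac{1 + \frac{Q}{97}}{6} = - \frac{1}{6} - \frac{Q}{582}$)
$- \frac{19034}{f{\left(52,-85 \right)}} + \frac{a}{F{\left(29 \right)}} = - \frac{19034}{-26} + \frac{14594}{- \frac{1}{6} - \frac{29}{582}} = \left(-19034\right) \left(- \frac{1}{26}\right) + \frac{14594}{- \frac{1}{6} - \frac{29}{582}} = \frac{9517}{13} + \frac{14594}{- \frac{21}{97}} = \frac{9517}{13} + 14594 \left(- \frac{97}{21}\right) = \frac{9517}{13} - \frac{1415618}{21} = - \frac{18203177}{273}$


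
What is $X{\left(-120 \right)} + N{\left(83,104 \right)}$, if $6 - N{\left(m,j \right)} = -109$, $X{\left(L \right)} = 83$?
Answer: $198$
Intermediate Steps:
$N{\left(m,j \right)} = 115$ ($N{\left(m,j \right)} = 6 - -109 = 6 + 109 = 115$)
$X{\left(-120 \right)} + N{\left(83,104 \right)} = 83 + 115 = 198$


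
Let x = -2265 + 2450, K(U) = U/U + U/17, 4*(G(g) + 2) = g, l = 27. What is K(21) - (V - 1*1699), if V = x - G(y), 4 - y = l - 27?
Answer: 25759/17 ≈ 1515.2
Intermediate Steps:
y = 4 (y = 4 - (27 - 27) = 4 - 1*0 = 4 + 0 = 4)
G(g) = -2 + g/4
K(U) = 1 + U/17 (K(U) = 1 + U*(1/17) = 1 + U/17)
x = 185
V = 186 (V = 185 - (-2 + (1/4)*4) = 185 - (-2 + 1) = 185 - 1*(-1) = 185 + 1 = 186)
K(21) - (V - 1*1699) = (1 + (1/17)*21) - (186 - 1*1699) = (1 + 21/17) - (186 - 1699) = 38/17 - 1*(-1513) = 38/17 + 1513 = 25759/17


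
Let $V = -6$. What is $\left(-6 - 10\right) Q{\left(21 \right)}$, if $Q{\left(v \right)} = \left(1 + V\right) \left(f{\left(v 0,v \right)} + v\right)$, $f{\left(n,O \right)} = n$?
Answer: $1680$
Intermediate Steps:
$Q{\left(v \right)} = - 5 v$ ($Q{\left(v \right)} = \left(1 - 6\right) \left(v 0 + v\right) = - 5 \left(0 + v\right) = - 5 v$)
$\left(-6 - 10\right) Q{\left(21 \right)} = \left(-6 - 10\right) \left(\left(-5\right) 21\right) = \left(-16\right) \left(-105\right) = 1680$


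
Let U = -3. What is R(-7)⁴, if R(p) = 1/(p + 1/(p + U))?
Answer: 10000/25411681 ≈ 0.00039352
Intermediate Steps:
R(p) = 1/(p + 1/(-3 + p)) (R(p) = 1/(p + 1/(p - 3)) = 1/(p + 1/(-3 + p)))
R(-7)⁴ = ((-3 - 7)/(1 + (-7)² - 3*(-7)))⁴ = (-10/(1 + 49 + 21))⁴ = (-10/71)⁴ = 10000/25411681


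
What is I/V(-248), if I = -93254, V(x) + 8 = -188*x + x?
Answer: -6661/3312 ≈ -2.0112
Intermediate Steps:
V(x) = -8 - 187*x (V(x) = -8 + (-188*x + x) = -8 - 187*x)
I/V(-248) = -93254/(-8 - 187*(-248)) = -93254/(-8 + 46376) = -93254/46368 = -93254*1/46368 = -6661/3312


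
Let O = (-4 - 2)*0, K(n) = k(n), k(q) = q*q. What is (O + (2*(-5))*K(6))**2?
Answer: 129600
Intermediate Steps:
k(q) = q**2
K(n) = n**2
O = 0 (O = -6*0 = 0)
(O + (2*(-5))*K(6))**2 = (0 + (2*(-5))*6**2)**2 = (0 - 10*36)**2 = (0 - 360)**2 = (-360)**2 = 129600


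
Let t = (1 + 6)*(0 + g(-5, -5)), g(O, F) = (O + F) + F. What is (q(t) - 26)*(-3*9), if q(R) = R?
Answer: 3537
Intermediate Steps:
g(O, F) = O + 2*F (g(O, F) = (F + O) + F = O + 2*F)
t = -105 (t = (1 + 6)*(0 + (-5 + 2*(-5))) = 7*(0 + (-5 - 10)) = 7*(0 - 15) = 7*(-15) = -105)
(q(t) - 26)*(-3*9) = (-105 - 26)*(-3*9) = -131*(-27) = 3537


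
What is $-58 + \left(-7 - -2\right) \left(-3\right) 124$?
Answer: $1802$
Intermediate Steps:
$-58 + \left(-7 - -2\right) \left(-3\right) 124 = -58 + \left(-7 + 2\right) \left(-3\right) 124 = -58 + \left(-5\right) \left(-3\right) 124 = -58 + 15 \cdot 124 = -58 + 1860 = 1802$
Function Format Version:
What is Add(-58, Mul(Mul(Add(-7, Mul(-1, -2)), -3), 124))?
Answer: 1802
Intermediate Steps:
Add(-58, Mul(Mul(Add(-7, Mul(-1, -2)), -3), 124)) = Add(-58, Mul(Mul(Add(-7, 2), -3), 124)) = Add(-58, Mul(Mul(-5, -3), 124)) = Add(-58, Mul(15, 124)) = Add(-58, 1860) = 1802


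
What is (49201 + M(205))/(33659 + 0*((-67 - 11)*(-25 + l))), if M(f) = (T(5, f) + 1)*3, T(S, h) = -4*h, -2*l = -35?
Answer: 46744/33659 ≈ 1.3888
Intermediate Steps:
l = 35/2 (l = -1/2*(-35) = 35/2 ≈ 17.500)
M(f) = 3 - 12*f (M(f) = (-4*f + 1)*3 = (1 - 4*f)*3 = 3 - 12*f)
(49201 + M(205))/(33659 + 0*((-67 - 11)*(-25 + l))) = (49201 + (3 - 12*205))/(33659 + 0*((-67 - 11)*(-25 + 35/2))) = (49201 + (3 - 2460))/(33659 + 0*(-78*(-15/2))) = (49201 - 2457)/(33659 + 0*585) = 46744/(33659 + 0) = 46744/33659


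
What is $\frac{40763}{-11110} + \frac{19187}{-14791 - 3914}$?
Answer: $- \frac{195127897}{41562510} \approx -4.6948$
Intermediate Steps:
$\frac{40763}{-11110} + \frac{19187}{-14791 - 3914} = 40763 \left(- \frac{1}{11110}\right) + \frac{19187}{-14791 - 3914} = - \frac{40763}{11110} + \frac{19187}{-18705} = - \frac{40763}{11110} + 19187 \left(- \frac{1}{18705}\right) = - \frac{40763}{11110} - \frac{19187}{18705} = - \frac{195127897}{41562510}$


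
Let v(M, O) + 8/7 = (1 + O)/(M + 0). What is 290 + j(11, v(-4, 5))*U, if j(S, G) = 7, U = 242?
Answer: 1984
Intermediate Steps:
v(M, O) = -8/7 + (1 + O)/M (v(M, O) = -8/7 + (1 + O)/(M + 0) = -8/7 + (1 + O)/M)
290 + j(11, v(-4, 5))*U = 290 + 7*242 = 290 + 1694 = 1984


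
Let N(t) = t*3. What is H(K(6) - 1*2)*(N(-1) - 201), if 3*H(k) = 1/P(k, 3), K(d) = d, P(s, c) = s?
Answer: -17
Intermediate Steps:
N(t) = 3*t
H(k) = 1/(3*k)
H(K(6) - 1*2)*(N(-1) - 201) = (1/(3*(6 - 1*2)))*(3*(-1) - 201) = (1/(3*(6 - 2)))*(-3 - 201) = ((⅓)/4)*(-204) = ((⅓)*(¼))*(-204) = (1/12)*(-204) = -17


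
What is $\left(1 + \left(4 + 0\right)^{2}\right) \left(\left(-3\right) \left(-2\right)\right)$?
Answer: $102$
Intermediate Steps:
$\left(1 + \left(4 + 0\right)^{2}\right) \left(\left(-3\right) \left(-2\right)\right) = \left(1 + 4^{2}\right) 6 = \left(1 + 16\right) 6 = 17 \cdot 6 = 102$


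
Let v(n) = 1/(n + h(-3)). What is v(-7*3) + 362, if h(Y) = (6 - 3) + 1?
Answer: 6153/17 ≈ 361.94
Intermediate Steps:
h(Y) = 4 (h(Y) = 3 + 1 = 4)
v(n) = 1/(4 + n) (v(n) = 1/(n + 4) = 1/(4 + n))
v(-7*3) + 362 = 1/(4 - 7*3) + 362 = 1/(4 - 21) + 362 = 1/(-17) + 362 = -1/17 + 362 = 6153/17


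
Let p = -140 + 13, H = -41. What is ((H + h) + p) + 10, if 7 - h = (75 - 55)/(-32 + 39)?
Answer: -1077/7 ≈ -153.86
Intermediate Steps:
h = 29/7 (h = 7 - (75 - 55)/(-32 + 39) = 7 - 20/7 = 29/7 ≈ 4.1429)
p = -127
((H + h) + p) + 10 = ((-41 + 29/7) - 127) + 10 = (-258/7 - 127) + 10 = -1147/7 + 10 = -1077/7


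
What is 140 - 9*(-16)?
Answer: 284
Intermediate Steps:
140 - 9*(-16) = 140 + 144 = 284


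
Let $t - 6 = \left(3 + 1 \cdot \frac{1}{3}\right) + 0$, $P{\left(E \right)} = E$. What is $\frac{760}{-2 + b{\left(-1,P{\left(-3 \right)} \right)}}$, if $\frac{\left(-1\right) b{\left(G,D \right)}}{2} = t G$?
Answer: $\frac{228}{5} \approx 45.6$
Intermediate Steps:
$t = \frac{28}{3}$ ($t = 6 + \left(\left(3 + 1 \cdot \frac{1}{3}\right) + 0\right) = 6 + \left(\left(3 + \frac{1}{3}\right) + 0\right) = 6 + \left(\frac{10}{3} + 0\right) = 6 + \frac{10}{3} = \frac{28}{3} \approx 9.3333$)
$b{\left(G,D \right)} = - \frac{56 G}{3}$ ($b{\left(G,D \right)} = - 2 \frac{28 G}{3} = - \frac{56 G}{3}$)
$\frac{760}{-2 + b{\left(-1,P{\left(-3 \right)} \right)}} = \frac{760}{-2 - - \frac{56}{3}} = \frac{760}{-2 + \frac{56}{3}} = \frac{760}{\frac{50}{3}} = 760 \cdot \frac{3}{50} = \frac{228}{5}$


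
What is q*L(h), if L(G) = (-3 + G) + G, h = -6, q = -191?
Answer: 2865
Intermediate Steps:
L(G) = -3 + 2*G
q*L(h) = -191*(-3 + 2*(-6)) = -191*(-3 - 12) = -191*(-15) = 2865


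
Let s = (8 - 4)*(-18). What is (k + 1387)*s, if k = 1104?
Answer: -179352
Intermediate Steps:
s = -72 (s = 4*(-18) = -72)
(k + 1387)*s = (1104 + 1387)*(-72) = 2491*(-72) = -179352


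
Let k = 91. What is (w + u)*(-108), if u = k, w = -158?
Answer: 7236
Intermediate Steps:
u = 91
(w + u)*(-108) = (-158 + 91)*(-108) = -67*(-108) = 7236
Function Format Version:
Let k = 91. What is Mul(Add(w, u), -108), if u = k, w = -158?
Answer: 7236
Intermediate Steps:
u = 91
Mul(Add(w, u), -108) = Mul(Add(-158, 91), -108) = Mul(-67, -108) = 7236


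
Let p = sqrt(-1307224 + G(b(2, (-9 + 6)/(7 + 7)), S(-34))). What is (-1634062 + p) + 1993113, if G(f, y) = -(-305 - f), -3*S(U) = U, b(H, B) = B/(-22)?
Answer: 359051 + 17*I*sqrt(107248757)/154 ≈ 3.5905e+5 + 1143.2*I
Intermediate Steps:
b(H, B) = -B/22 (b(H, B) = B*(-1/22) = -B/22)
S(U) = -U/3
G(f, y) = 305 + f
p = 17*I*sqrt(107248757)/154 (p = sqrt(-1307224 + (305 - (-9 + 6)/(22*(7 + 7)))) = sqrt(-1307224 + (305 - (-3)/(22*14))) = sqrt(-1307224 + (305 - 1/22*(-3/14))) = sqrt(-1307224 + (305 + 3/308)) = sqrt(-1307224 + 93943/308) = sqrt(-402531049/308) = 17*I*sqrt(107248757)/154 ≈ 1143.2*I)
(-1634062 + p) + 1993113 = (-1634062 + 17*I*sqrt(107248757)/154) + 1993113 = 359051 + 17*I*sqrt(107248757)/154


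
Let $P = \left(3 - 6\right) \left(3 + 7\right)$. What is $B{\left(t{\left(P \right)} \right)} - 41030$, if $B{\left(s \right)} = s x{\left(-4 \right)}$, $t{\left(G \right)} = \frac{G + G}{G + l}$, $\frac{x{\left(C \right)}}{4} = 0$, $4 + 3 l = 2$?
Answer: $-41030$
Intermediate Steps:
$l = - \frac{2}{3}$ ($l = - \frac{4}{3} + \frac{1}{3} \cdot 2 = - \frac{4}{3} + \frac{2}{3} = - \frac{2}{3} \approx -0.66667$)
$x{\left(C \right)} = 0$ ($x{\left(C \right)} = 4 \cdot 0 = 0$)
$P = -30$ ($P = \left(-3\right) 10 = -30$)
$t{\left(G \right)} = \frac{2 G}{- \frac{2}{3} + G}$ ($t{\left(G \right)} = \frac{G + G}{G - \frac{2}{3}} = \frac{2 G}{- \frac{2}{3} + G}$)
$B{\left(s \right)} = 0$ ($B{\left(s \right)} = s 0 = 0$)
$B{\left(t{\left(P \right)} \right)} - 41030 = 0 - 41030 = -41030$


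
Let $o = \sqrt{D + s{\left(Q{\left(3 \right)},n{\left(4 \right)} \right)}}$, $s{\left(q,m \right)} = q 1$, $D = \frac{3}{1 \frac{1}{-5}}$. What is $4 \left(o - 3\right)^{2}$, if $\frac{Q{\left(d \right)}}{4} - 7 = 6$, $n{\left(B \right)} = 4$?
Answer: $184 - 24 \sqrt{37} \approx 38.014$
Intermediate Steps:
$Q{\left(d \right)} = 52$ ($Q{\left(d \right)} = 28 + 4 \cdot 6 = 28 + 24 = 52$)
$D = -15$ ($D = \frac{3}{1 \left(- \frac{1}{5}\right)} = \frac{3}{- \frac{1}{5}} = 3 \left(-5\right) = -15$)
$s{\left(q,m \right)} = q$
$o = \sqrt{37}$ ($o = \sqrt{-15 + 52} = \sqrt{37} \approx 6.0828$)
$4 \left(o - 3\right)^{2} = 4 \left(\sqrt{37} - 3\right)^{2} = 4 \left(-3 + \sqrt{37}\right)^{2}$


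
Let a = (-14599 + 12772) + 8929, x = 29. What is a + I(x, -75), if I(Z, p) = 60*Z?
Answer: 8842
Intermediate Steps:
a = 7102 (a = -1827 + 8929 = 7102)
a + I(x, -75) = 7102 + 60*29 = 7102 + 1740 = 8842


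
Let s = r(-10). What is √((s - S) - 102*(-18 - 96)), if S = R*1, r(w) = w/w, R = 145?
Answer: 6*√319 ≈ 107.16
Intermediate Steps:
r(w) = 1
s = 1
S = 145 (S = 145*1 = 145)
√((s - S) - 102*(-18 - 96)) = √((1 - 1*145) - 102*(-18 - 96)) = √((1 - 145) - 102*(-114)) = √(-144 + 11628) = √11484 = 6*√319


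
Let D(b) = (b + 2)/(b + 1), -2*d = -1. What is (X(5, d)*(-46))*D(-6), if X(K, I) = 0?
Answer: 0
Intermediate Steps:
d = ½ (d = -½*(-1) = ½ ≈ 0.50000)
D(b) = (2 + b)/(1 + b)
(X(5, d)*(-46))*D(-6) = (0*(-46))*((2 - 6)/(1 - 6)) = 0*(-4/(-5)) = 0*(-⅕*(-4)) = 0*(⅘) = 0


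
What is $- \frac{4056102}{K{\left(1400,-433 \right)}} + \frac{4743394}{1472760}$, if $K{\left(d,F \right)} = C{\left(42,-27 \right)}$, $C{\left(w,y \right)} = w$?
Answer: $- \frac{497788796581}{5154660} \approx -96571.0$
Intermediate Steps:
$K{\left(d,F \right)} = 42$
$- \frac{4056102}{K{\left(1400,-433 \right)}} + \frac{4743394}{1472760} = - \frac{4056102}{42} + \frac{4743394}{1472760} = \left(-4056102\right) \frac{1}{42} + 4743394 \cdot \frac{1}{1472760} = - \frac{676017}{7} + \frac{2371697}{736380} = - \frac{497788796581}{5154660}$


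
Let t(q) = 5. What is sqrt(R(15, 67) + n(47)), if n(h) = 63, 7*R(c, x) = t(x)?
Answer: sqrt(3122)/7 ≈ 7.9821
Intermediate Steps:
R(c, x) = 5/7 (R(c, x) = (1/7)*5 = 5/7)
sqrt(R(15, 67) + n(47)) = sqrt(5/7 + 63) = sqrt(446/7) = sqrt(3122)/7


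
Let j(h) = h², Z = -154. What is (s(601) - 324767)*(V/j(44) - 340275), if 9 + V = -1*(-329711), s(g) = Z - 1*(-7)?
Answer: 53484312694493/484 ≈ 1.1050e+11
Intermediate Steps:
s(g) = -147 (s(g) = -154 - 1*(-7) = -154 + 7 = -147)
V = 329702 (V = -9 - 1*(-329711) = -9 + 329711 = 329702)
(s(601) - 324767)*(V/j(44) - 340275) = (-147 - 324767)*(329702/(44²) - 340275) = -324914*(329702/1936 - 340275) = -324914*(329702*(1/1936) - 340275) = -324914*(164851/968 - 340275) = -324914*(-329221349/968) = 53484312694493/484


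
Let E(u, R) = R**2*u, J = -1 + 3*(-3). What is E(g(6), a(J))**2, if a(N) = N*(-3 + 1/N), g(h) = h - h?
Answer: 0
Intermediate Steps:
g(h) = 0
J = -10 (J = -1 - 9 = -10)
E(u, R) = u*R**2
E(g(6), a(J))**2 = (0*(1 - 3*(-10))**2)**2 = (0*(1 + 30)**2)**2 = (0*31**2)**2 = (0*961)**2 = 0**2 = 0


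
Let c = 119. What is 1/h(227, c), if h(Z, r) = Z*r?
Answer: 1/27013 ≈ 3.7019e-5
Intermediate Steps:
1/h(227, c) = 1/(227*119) = 1/27013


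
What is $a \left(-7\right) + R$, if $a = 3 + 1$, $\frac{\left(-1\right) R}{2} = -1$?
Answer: $-26$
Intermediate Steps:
$R = 2$ ($R = \left(-2\right) \left(-1\right) = 2$)
$a = 4$
$a \left(-7\right) + R = 4 \left(-7\right) + 2 = -28 + 2 = -26$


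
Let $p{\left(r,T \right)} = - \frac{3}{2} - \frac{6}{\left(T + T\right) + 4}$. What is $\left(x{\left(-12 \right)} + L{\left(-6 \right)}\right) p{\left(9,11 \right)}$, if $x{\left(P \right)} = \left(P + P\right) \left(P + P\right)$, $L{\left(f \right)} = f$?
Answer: $- \frac{12825}{13} \approx -986.54$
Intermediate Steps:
$p{\left(r,T \right)} = - \frac{3}{2} - \frac{6}{4 + 2 T}$ ($p{\left(r,T \right)} = \left(-3\right) \frac{1}{2} - \frac{6}{2 T + 4} = - \frac{3}{2} - \frac{6}{4 + 2 T}$)
$x{\left(P \right)} = 4 P^{2}$ ($x{\left(P \right)} = 2 P 2 P = 4 P^{2}$)
$\left(x{\left(-12 \right)} + L{\left(-6 \right)}\right) p{\left(9,11 \right)} = \left(4 \left(-12\right)^{2} - 6\right) \frac{3 \left(-4 - 11\right)}{2 \left(2 + 11\right)} = \left(4 \cdot 144 - 6\right) \frac{3 \left(-4 - 11\right)}{2 \cdot 13} = \left(576 - 6\right) \frac{3}{2} \cdot \frac{1}{13} \left(-15\right) = 570 \left(- \frac{45}{26}\right) = - \frac{12825}{13}$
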